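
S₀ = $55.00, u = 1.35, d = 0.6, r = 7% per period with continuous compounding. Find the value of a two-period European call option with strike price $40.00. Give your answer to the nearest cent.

Risk-neutral probability p = (e^0.07 − 0.6)/(1.35 − 0.6) = 0.4725/0.7500 = 0.6300
Terminal stock prices: S_uu = 100.2, S_ud = 44.55, S_dd = 19.8
Terminal payoffs (S − K): max(60.24, 0) = 60.24, max(4.55, 0) = 4.55, max(-20.2, 0) = 0
Node u (S = 74.25): V_u = e^(−0.07)·[0.6300·60.2375 + 0.3700·4.5500] = 36.9542
Node d (S = 33): V_d = e^(−0.07)·[0.6300·4.5500 + 0.3700·0.0000] = 2.6728
Node 0 (S = 55): V_0 = e^(−0.07)·[0.6300·36.9542 + 0.3700·2.6728] = 22.6296

$22.63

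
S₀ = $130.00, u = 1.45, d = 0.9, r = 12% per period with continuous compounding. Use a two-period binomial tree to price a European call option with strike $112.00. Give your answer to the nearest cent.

Risk-neutral probability p = (e^0.12 − 0.9)/(1.45 − 0.9) = 0.2275/0.5500 = 0.4136
Terminal stock prices: S_uu = 273.3, S_ud = 169.7, S_dd = 105.3
Terminal payoffs (S − K): max(161.3, 0) = 161.3, max(57.65, 0) = 57.65, max(-6.7, 0) = 0
Node u (S = 188.5): V_u = e^(−0.12)·[0.4136·161.3250 + 0.5864·57.6500] = 89.1649
Node d (S = 117): V_d = e^(−0.12)·[0.4136·57.6500 + 0.5864·0.0000] = 21.1493
Node 0 (S = 130): V_0 = e^(−0.12)·[0.4136·89.1649 + 0.5864·21.1493] = 43.7098

$43.71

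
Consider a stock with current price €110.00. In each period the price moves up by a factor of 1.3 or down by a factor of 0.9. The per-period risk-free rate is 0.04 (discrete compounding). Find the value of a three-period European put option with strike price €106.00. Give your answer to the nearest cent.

Risk-neutral probability p = (1 + 0.04 − 0.9)/(1.3 − 0.9) = 0.1400/0.4000 = 0.3500
Terminal stock prices: S_uuu = 241.7, S_uud = 167.3, S_udd = 115.8, S_ddd = 80.19
Terminal payoffs (K − S): max(-135.7, 0) = 0, max(-61.31, 0) = 0, max(-9.83, 0) = 0, max(25.81, 0) = 25.81
Node uu (S = 185.9): V_uu = 1/1.04·[0.3500·0.0000 + 0.6500·0.0000] = 0.0000
Node ud (S = 128.7): V_ud = 1/1.04·[0.3500·0.0000 + 0.6500·0.0000] = 0.0000
Node dd (S = 89.1): V_dd = 1/1.04·[0.3500·0.0000 + 0.6500·25.8100] = 16.1312
Node u (S = 143): V_u = 1/1.04·[0.3500·0.0000 + 0.6500·0.0000] = 0.0000
Node d (S = 99): V_d = 1/1.04·[0.3500·0.0000 + 0.6500·16.1312] = 10.0820
Node 0 (S = 110): V_0 = 1/1.04·[0.3500·0.0000 + 0.6500·10.0820] = 6.3013

€6.30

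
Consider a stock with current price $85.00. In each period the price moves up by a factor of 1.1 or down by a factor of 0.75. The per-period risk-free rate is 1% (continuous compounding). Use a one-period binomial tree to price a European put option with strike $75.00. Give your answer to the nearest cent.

$2.86

Risk-neutral probability p = (e^0.01 − 0.75)/(1.1 − 0.75) = 0.2601/0.3500 = 0.7430
Terminal stock prices: S_u = 93.5, S_d = 63.75
Terminal payoffs (K − S): max(-18.5, 0) = 0, max(11.25, 0) = 11.25
Node 0 (S = 85): V_0 = e^(−0.01)·[0.7430·0.0000 + 0.2570·11.2500] = 2.8625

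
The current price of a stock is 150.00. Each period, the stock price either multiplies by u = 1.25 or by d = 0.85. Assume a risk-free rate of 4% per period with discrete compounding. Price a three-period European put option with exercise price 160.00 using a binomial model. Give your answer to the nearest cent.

Risk-neutral probability p = (1 + 0.04 − 0.85)/(1.25 − 0.85) = 0.1900/0.4000 = 0.4750
Terminal stock prices: S_uuu = 293, S_uud = 199.2, S_udd = 135.5, S_ddd = 92.12
Terminal payoffs (K − S): max(-133, 0) = 0, max(-39.22, 0) = 0, max(24.53, 0) = 24.53, max(67.88, 0) = 67.88
Node uu (S = 234.4): V_uu = 1/1.04·[0.4750·0.0000 + 0.5250·0.0000] = 0.0000
Node ud (S = 159.4): V_ud = 1/1.04·[0.4750·0.0000 + 0.5250·24.5313] = 12.3836
Node dd (S = 108.4): V_dd = 1/1.04·[0.4750·24.5313 + 0.5250·67.8813] = 45.4712
Node u (S = 187.5): V_u = 1/1.04·[0.4750·0.0000 + 0.5250·12.3836] = 6.2513
Node d (S = 127.5): V_d = 1/1.04·[0.4750·12.3836 + 0.5250·45.4712] = 28.6101
Node 0 (S = 150): V_0 = 1/1.04·[0.4750·6.2513 + 0.5250·28.6101] = 17.2978

17.30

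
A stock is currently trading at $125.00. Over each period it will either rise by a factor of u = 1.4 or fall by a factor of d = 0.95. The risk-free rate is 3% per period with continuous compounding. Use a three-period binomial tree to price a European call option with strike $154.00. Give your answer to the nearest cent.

Risk-neutral probability p = (e^0.03 − 0.95)/(1.4 − 0.95) = 0.0805/0.4500 = 0.1788
Terminal stock prices: S_uuu = 343, S_uud = 232.7, S_udd = 157.9, S_ddd = 107.2
Terminal payoffs (S − K): max(189, 0) = 189, max(78.75, 0) = 78.75, max(3.938, 0) = 3.938, max(-46.83, 0) = 0
Node uu (S = 245): V_uu = e^(−0.03)·[0.1788·189.0000 + 0.8212·78.7500] = 95.5514
Node ud (S = 166.2): V_ud = e^(−0.03)·[0.1788·78.7500 + 0.8212·3.9375] = 16.8014
Node dd (S = 112.8): V_dd = e^(−0.03)·[0.1788·3.9375 + 0.8212·0.0000] = 0.6832
Node u (S = 175): V_u = e^(−0.03)·[0.1788·95.5514 + 0.8212·16.8014] = 29.9683
Node d (S = 118.8): V_d = e^(−0.03)·[0.1788·16.8014 + 0.8212·0.6832] = 3.4596
Node 0 (S = 125): V_0 = e^(−0.03)·[0.1788·29.9683 + 0.8212·3.4596] = 7.9567

$7.96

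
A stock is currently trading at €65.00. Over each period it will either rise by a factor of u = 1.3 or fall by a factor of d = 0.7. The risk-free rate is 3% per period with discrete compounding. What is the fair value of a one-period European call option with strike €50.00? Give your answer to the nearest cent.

€18.42

Risk-neutral probability p = (1 + 0.03 − 0.7)/(1.3 − 0.7) = 0.3300/0.6000 = 0.5500
Terminal stock prices: S_u = 84.5, S_d = 45.5
Terminal payoffs (S − K): max(34.5, 0) = 34.5, max(-4.5, 0) = 0
Node 0 (S = 65): V_0 = 1/1.03·[0.5500·34.5000 + 0.4500·0.0000] = 18.4223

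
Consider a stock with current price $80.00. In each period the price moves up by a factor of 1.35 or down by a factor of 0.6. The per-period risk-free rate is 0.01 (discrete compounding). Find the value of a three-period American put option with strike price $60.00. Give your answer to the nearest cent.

$10.89

Risk-neutral probability p = (1 + 0.01 − 0.6)/(1.35 − 0.6) = 0.4100/0.7500 = 0.5467
Terminal stock prices: S_uuu = 196.8, S_uud = 87.48, S_udd = 38.88, S_ddd = 17.28
Terminal payoffs (K − S): max(-136.8, 0) = 0, max(-27.48, 0) = 0, max(21.12, 0) = 21.12, max(42.72, 0) = 42.72
Node uu (S = 145.8): continuation = 1/1.01·[0.5467·0.0000 + 0.4533·0.0000] = 0.0000; exercise value = 0.0000 ≤ continuation, so V_uu = 0.0000
Node ud (S = 64.8): continuation = 1/1.01·[0.5467·0.0000 + 0.4533·21.1200] = 9.4796; exercise value = 0.0000 ≤ continuation, so V_ud = 9.4796
Node dd (S = 28.8): continuation = 1/1.01·[0.5467·21.1200 + 0.4533·42.7200] = 30.6059; exercise value = 31.2000 > continuation, so V_dd = 31.2000 (exercise)
Node u (S = 108): continuation = 1/1.01·[0.5467·0.0000 + 0.4533·9.4796] = 4.2549; exercise value = 0.0000 ≤ continuation, so V_u = 4.2549
Node d (S = 48): continuation = 1/1.01·[0.5467·9.4796 + 0.4533·31.2000] = 19.1348; exercise value = 12.0000 ≤ continuation, so V_d = 19.1348
Node 0 (S = 80): continuation = 1/1.01·[0.5467·4.2549 + 0.4533·19.1348] = 10.8915; exercise value = 0.0000 ≤ continuation, so V_0 = 10.8915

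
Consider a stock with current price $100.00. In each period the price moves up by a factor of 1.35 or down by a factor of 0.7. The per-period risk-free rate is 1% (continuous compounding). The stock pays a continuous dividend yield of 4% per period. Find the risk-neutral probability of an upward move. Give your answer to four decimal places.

Per-period risk-free factor R = e^0.01 = 1.0101; dividend-adjusted growth = e^(0.01−0.04) = 0.9704.
Risk-neutral probability p = (0.9704 − 0.7)/(1.35 − 0.7) = 0.2704/0.6500 = 0.4161

p = 0.4161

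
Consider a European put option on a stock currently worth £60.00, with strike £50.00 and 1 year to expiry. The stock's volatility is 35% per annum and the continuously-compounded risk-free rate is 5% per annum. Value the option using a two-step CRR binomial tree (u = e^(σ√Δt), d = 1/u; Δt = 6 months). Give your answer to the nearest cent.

£3.33

CRR parameters: u = e^(σ√Δt) = e^(0.35·√0.5) = 1.2808, d = 1/u = 0.7808
Per-period rate: rΔt = 0.05·0.5 = 0.025, so R = e^0.025 = 1.0253
Risk-neutral probability p = (e^0.025 − 0.7808)/(1.2808 − 0.7808) = 0.2446/0.5000 = 0.4891
Terminal stock prices: S_uu = 98.43, S_ud = 60, S_dd = 36.58
Terminal payoffs (K − S): max(-48.43, 0) = 0, max(-10, 0) = 0, max(13.42, 0) = 13.42
Node u (S = 76.85): V_u = e^(−0.025)·[0.4891·0.0000 + 0.5109·0.0000] = 0.0000
Node d (S = 46.85): V_d = e^(−0.025)·[0.4891·0.0000 + 0.5109·13.4248] = 6.6898
Node 0 (S = 60): V_0 = e^(−0.025)·[0.4891·0.0000 + 0.5109·6.6898] = 3.3337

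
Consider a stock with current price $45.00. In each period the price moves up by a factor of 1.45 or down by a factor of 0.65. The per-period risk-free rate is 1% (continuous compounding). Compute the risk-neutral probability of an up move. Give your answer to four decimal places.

p = 0.4501

Risk-neutral probability p = (e^0.01 − 0.65)/(1.45 − 0.65) = 0.3601/0.8000 = 0.4501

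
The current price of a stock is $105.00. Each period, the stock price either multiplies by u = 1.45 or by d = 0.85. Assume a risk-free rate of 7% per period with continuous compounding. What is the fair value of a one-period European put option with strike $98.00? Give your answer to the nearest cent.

Risk-neutral probability p = (e^0.07 − 0.85)/(1.45 − 0.85) = 0.2225/0.6000 = 0.3708
Terminal stock prices: S_u = 152.2, S_d = 89.25
Terminal payoffs (K − S): max(-54.25, 0) = 0, max(8.75, 0) = 8.75
Node 0 (S = 105): V_0 = e^(−0.07)·[0.3708·0.0000 + 0.6292·8.7500] = 5.1329

$5.13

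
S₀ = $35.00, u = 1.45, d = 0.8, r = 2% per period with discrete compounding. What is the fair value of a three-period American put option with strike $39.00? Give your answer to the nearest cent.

$8.80

Risk-neutral probability p = (1 + 0.02 − 0.8)/(1.45 − 0.8) = 0.2200/0.6500 = 0.3385
Terminal stock prices: S_uuu = 106.7, S_uud = 58.87, S_udd = 32.48, S_ddd = 17.92
Terminal payoffs (K − S): max(-67.7, 0) = 0, max(-19.87, 0) = 0, max(6.52, 0) = 6.52, max(21.08, 0) = 21.08
Node uu (S = 73.59): continuation = 1/1.02·[0.3385·0.0000 + 0.6615·0.0000] = 0.0000; exercise value = 0.0000 ≤ continuation, so V_uu = 0.0000
Node ud (S = 40.6): continuation = 1/1.02·[0.3385·0.0000 + 0.6615·6.5200] = 4.2287; exercise value = 0.0000 ≤ continuation, so V_ud = 4.2287
Node dd (S = 22.4): continuation = 1/1.02·[0.3385·6.5200 + 0.6615·21.0800] = 15.8353; exercise value = 16.6000 > continuation, so V_dd = 16.6000 (exercise)
Node u (S = 50.75): continuation = 1/1.02·[0.3385·0.0000 + 0.6615·4.2287] = 2.7426; exercise value = 0.0000 ≤ continuation, so V_u = 2.7426
Node d (S = 28): continuation = 1/1.02·[0.3385·4.2287 + 0.6615·16.6000] = 12.1694; exercise value = 11.0000 ≤ continuation, so V_d = 12.1694
Node 0 (S = 35): continuation = 1/1.02·[0.3385·2.7426 + 0.6615·12.1694] = 8.8027; exercise value = 4.0000 ≤ continuation, so V_0 = 8.8027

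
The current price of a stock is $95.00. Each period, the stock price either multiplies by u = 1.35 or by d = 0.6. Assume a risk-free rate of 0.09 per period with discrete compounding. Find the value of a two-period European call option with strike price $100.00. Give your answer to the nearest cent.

$26.28

Risk-neutral probability p = (1 + 0.09 − 0.6)/(1.35 − 0.6) = 0.4900/0.7500 = 0.6533
Terminal stock prices: S_uu = 173.1, S_ud = 76.95, S_dd = 34.2
Terminal payoffs (S − K): max(73.14, 0) = 73.14, max(-23.05, 0) = 0, max(-65.8, 0) = 0
Node u (S = 128.2): V_u = 1/1.09·[0.6533·73.1375 + 0.3467·0.0000] = 43.8378
Node d (S = 57): V_d = 1/1.09·[0.6533·0.0000 + 0.3467·0.0000] = 0.0000
Node 0 (S = 95): V_0 = 1/1.09·[0.6533·43.8378 + 0.3467·0.0000] = 26.2758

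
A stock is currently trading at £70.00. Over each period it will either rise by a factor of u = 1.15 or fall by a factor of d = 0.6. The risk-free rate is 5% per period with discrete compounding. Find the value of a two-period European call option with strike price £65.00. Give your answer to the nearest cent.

£16.74

Risk-neutral probability p = (1 + 0.05 − 0.6)/(1.15 − 0.6) = 0.4500/0.5500 = 0.8182
Terminal stock prices: S_uu = 92.57, S_ud = 48.3, S_dd = 25.2
Terminal payoffs (S − K): max(27.57, 0) = 27.57, max(-16.7, 0) = 0, max(-39.8, 0) = 0
Node u (S = 80.5): V_u = 1/1.05·[0.8182·27.5750 + 0.1818·0.0000] = 21.4870
Node d (S = 42): V_d = 1/1.05·[0.8182·0.0000 + 0.1818·0.0000] = 0.0000
Node 0 (S = 70): V_0 = 1/1.05·[0.8182·21.4870 + 0.1818·0.0000] = 16.7431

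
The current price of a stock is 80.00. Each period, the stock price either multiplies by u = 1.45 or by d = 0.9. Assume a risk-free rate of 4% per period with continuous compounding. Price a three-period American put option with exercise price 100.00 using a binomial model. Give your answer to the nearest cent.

Risk-neutral probability p = (e^0.04 − 0.9)/(1.45 − 0.9) = 0.1408/0.5500 = 0.2560
Terminal stock prices: S_uuu = 243.9, S_uud = 151.4, S_udd = 93.96, S_ddd = 58.32
Terminal payoffs (K − S): max(-143.9, 0) = 0, max(-51.38, 0) = 0, max(6.04, 0) = 6.04, max(41.68, 0) = 41.68
Node uu (S = 168.2): continuation = e^(−0.04)·[0.2560·0.0000 + 0.7440·0.0000] = 0.0000; exercise value = 0.0000 ≤ continuation, so V_uu = 0.0000
Node ud (S = 104.4): continuation = e^(−0.04)·[0.2560·0.0000 + 0.7440·6.0400] = 4.3174; exercise value = 0.0000 ≤ continuation, so V_ud = 4.3174
Node dd (S = 64.8): continuation = e^(−0.04)·[0.2560·6.0400 + 0.7440·41.6800] = 31.2789; exercise value = 35.2000 > continuation, so V_dd = 35.2000 (exercise)
Node u (S = 116): continuation = e^(−0.04)·[0.2560·0.0000 + 0.7440·4.3174] = 3.0861; exercise value = 0.0000 ≤ continuation, so V_u = 3.0861
Node d (S = 72): continuation = e^(−0.04)·[0.2560·4.3174 + 0.7440·35.2000] = 26.2233; exercise value = 28.0000 > continuation, so V_d = 28.0000 (exercise)
Node 0 (S = 80): continuation = e^(−0.04)·[0.2560·3.0861 + 0.7440·28.0000] = 20.7738; exercise value = 20.0000 ≤ continuation, so V_0 = 20.7738

20.77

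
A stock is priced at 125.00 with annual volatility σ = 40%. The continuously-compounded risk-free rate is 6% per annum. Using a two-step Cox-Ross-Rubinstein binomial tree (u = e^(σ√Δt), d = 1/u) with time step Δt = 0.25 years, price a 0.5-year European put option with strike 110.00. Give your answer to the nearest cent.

6.68

CRR parameters: u = e^(σ√Δt) = e^(0.4·√0.25) = 1.2214, d = 1/u = 0.8187
Per-period rate: rΔt = 0.06·0.25 = 0.015, so R = e^0.015 = 1.0151
Risk-neutral probability p = (e^0.015 − 0.8187)/(1.2214 − 0.8187) = 0.1964/0.4027 = 0.4877
Terminal stock prices: S_uu = 186.5, S_ud = 125, S_dd = 83.79
Terminal payoffs (K − S): max(-76.48, 0) = 0, max(-15, 0) = 0, max(26.21, 0) = 26.21
Node u (S = 152.7): V_u = e^(−0.015)·[0.4877·0.0000 + 0.5123·0.0000] = 0.0000
Node d (S = 102.3): V_d = e^(−0.015)·[0.4877·0.0000 + 0.5123·26.2100] = 13.2275
Node 0 (S = 125): V_0 = e^(−0.015)·[0.4877·0.0000 + 0.5123·13.2275] = 6.6756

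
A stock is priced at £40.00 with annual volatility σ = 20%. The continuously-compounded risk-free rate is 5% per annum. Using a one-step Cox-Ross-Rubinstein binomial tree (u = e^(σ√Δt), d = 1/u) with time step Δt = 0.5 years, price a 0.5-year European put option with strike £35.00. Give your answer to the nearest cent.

£0.12

CRR parameters: u = e^(σ√Δt) = e^(0.2·√0.5) = 1.1519, d = 1/u = 0.8681
Per-period rate: rΔt = 0.05·0.5 = 0.025, so R = e^0.025 = 1.0253
Risk-neutral probability p = (e^0.025 − 0.8681)/(1.1519 − 0.8681) = 0.1572/0.2838 = 0.5539
Terminal stock prices: S_u = 46.08, S_d = 34.72
Terminal payoffs (K − S): max(-11.08, 0) = 0, max(0.2751, 0) = 0.2751
Node 0 (S = 40): V_0 = e^(−0.025)·[0.5539·0.0000 + 0.4461·0.2751] = 0.1197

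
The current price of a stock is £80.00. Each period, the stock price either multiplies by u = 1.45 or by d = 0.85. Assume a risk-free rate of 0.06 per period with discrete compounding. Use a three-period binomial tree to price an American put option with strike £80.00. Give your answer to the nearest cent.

Risk-neutral probability p = (1 + 0.06 − 0.85)/(1.45 − 0.85) = 0.2100/0.6000 = 0.3500
Terminal stock prices: S_uuu = 243.9, S_uud = 143, S_udd = 83.81, S_ddd = 49.13
Terminal payoffs (K − S): max(-163.9, 0) = 0, max(-62.97, 0) = 0, max(-3.81, 0) = 0, max(30.87, 0) = 30.87
Node uu (S = 168.2): continuation = 1/1.06·[0.3500·0.0000 + 0.6500·0.0000] = 0.0000; exercise value = 0.0000 ≤ continuation, so V_uu = 0.0000
Node ud (S = 98.6): continuation = 1/1.06·[0.3500·0.0000 + 0.6500·0.0000] = 0.0000; exercise value = 0.0000 ≤ continuation, so V_ud = 0.0000
Node dd (S = 57.8): continuation = 1/1.06·[0.3500·0.0000 + 0.6500·30.8700] = 18.9297; exercise value = 22.2000 > continuation, so V_dd = 22.2000 (exercise)
Node u (S = 116): continuation = 1/1.06·[0.3500·0.0000 + 0.6500·0.0000] = 0.0000; exercise value = 0.0000 ≤ continuation, so V_u = 0.0000
Node d (S = 68): continuation = 1/1.06·[0.3500·0.0000 + 0.6500·22.2000] = 13.6132; exercise value = 12.0000 ≤ continuation, so V_d = 13.6132
Node 0 (S = 80): continuation = 1/1.06·[0.3500·0.0000 + 0.6500·13.6132] = 8.3477; exercise value = 0.0000 ≤ continuation, so V_0 = 8.3477

£8.35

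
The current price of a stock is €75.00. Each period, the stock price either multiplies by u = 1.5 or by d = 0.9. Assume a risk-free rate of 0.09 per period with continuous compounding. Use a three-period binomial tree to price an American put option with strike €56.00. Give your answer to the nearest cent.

€0.31

Risk-neutral probability p = (e^0.09 − 0.9)/(1.5 − 0.9) = 0.1942/0.6000 = 0.3236
Terminal stock prices: S_uuu = 253.1, S_uud = 151.9, S_udd = 91.12, S_ddd = 54.68
Terminal payoffs (K − S): max(-197.1, 0) = 0, max(-95.88, 0) = 0, max(-35.12, 0) = 0, max(1.325, 0) = 1.325
Node uu (S = 168.8): continuation = e^(−0.09)·[0.3236·0.0000 + 0.6764·0.0000] = 0.0000; exercise value = 0.0000 ≤ continuation, so V_uu = 0.0000
Node ud (S = 101.2): continuation = e^(−0.09)·[0.3236·0.0000 + 0.6764·0.0000] = 0.0000; exercise value = 0.0000 ≤ continuation, so V_ud = 0.0000
Node dd (S = 60.75): continuation = e^(−0.09)·[0.3236·0.0000 + 0.6764·1.3250] = 0.8191; exercise value = 0.0000 ≤ continuation, so V_dd = 0.8191
Node u (S = 112.5): continuation = e^(−0.09)·[0.3236·0.0000 + 0.6764·0.0000] = 0.0000; exercise value = 0.0000 ≤ continuation, so V_u = 0.0000
Node d (S = 67.5): continuation = e^(−0.09)·[0.3236·0.0000 + 0.6764·0.8191] = 0.5063; exercise value = 0.0000 ≤ continuation, so V_d = 0.5063
Node 0 (S = 75): continuation = e^(−0.09)·[0.3236·0.0000 + 0.6764·0.5063] = 0.3130; exercise value = 0.0000 ≤ continuation, so V_0 = 0.3130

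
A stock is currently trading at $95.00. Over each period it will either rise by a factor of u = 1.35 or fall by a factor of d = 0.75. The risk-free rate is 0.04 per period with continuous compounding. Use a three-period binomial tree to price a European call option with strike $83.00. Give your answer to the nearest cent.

Risk-neutral probability p = (e^0.04 − 0.75)/(1.35 − 0.75) = 0.2908/0.6000 = 0.4847
Terminal stock prices: S_uuu = 233.7, S_uud = 129.9, S_udd = 72.14, S_ddd = 40.08
Terminal payoffs (S − K): max(150.7, 0) = 150.7, max(46.85, 0) = 46.85, max(-10.86, 0) = 0, max(-42.92, 0) = 0
Node uu (S = 173.1): V_uu = e^(−0.04)·[0.4847·150.7356 + 0.5153·46.8531] = 93.3920
Node ud (S = 96.19): V_ud = e^(−0.04)·[0.4847·46.8531 + 0.5153·0.0000] = 21.8186
Node dd (S = 53.44): V_dd = e^(−0.04)·[0.4847·0.0000 + 0.5153·0.0000] = 0.0000
Node u (S = 128.2): V_u = e^(−0.04)·[0.4847·93.3920 + 0.5153·21.8186] = 54.2933
Node d (S = 71.25): V_d = e^(−0.04)·[0.4847·21.8186 + 0.5153·0.0000] = 10.1605
Node 0 (S = 95): V_0 = e^(−0.04)·[0.4847·54.2933 + 0.5153·10.1605] = 30.3139

$30.31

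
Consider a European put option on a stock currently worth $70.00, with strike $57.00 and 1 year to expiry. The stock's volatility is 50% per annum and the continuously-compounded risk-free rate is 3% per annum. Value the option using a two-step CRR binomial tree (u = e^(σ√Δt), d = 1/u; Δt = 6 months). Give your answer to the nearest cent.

$7.00

CRR parameters: u = e^(σ√Δt) = e^(0.5·√0.5) = 1.4241, d = 1/u = 0.7022
Per-period rate: rΔt = 0.03·0.5 = 0.015, so R = e^0.015 = 1.0151
Risk-neutral probability p = (e^0.015 − 0.7022)/(1.4241 − 0.7022) = 0.3129/0.7219 = 0.4335
Terminal stock prices: S_uu = 142, S_ud = 70, S_dd = 34.51
Terminal payoffs (K − S): max(-84.97, 0) = 0, max(-13, 0) = 0, max(22.49, 0) = 22.49
Node u (S = 99.69): V_u = e^(−0.015)·[0.4335·0.0000 + 0.5665·0.0000] = 0.0000
Node d (S = 49.15): V_d = e^(−0.015)·[0.4335·0.0000 + 0.5665·22.4852] = 12.5492
Node 0 (S = 70): V_0 = e^(−0.015)·[0.4335·0.0000 + 0.5665·12.5492] = 7.0038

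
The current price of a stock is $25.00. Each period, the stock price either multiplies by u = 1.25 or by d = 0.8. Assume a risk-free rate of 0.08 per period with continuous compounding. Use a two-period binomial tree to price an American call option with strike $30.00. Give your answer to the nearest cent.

Risk-neutral probability p = (e^0.08 − 0.8)/(1.25 − 0.8) = 0.2833/0.4500 = 0.6295
Terminal stock prices: S_uu = 39.06, S_ud = 25, S_dd = 16
Terminal payoffs (S − K): max(9.062, 0) = 9.062, max(-5, 0) = 0, max(-14, 0) = 0
Node u (S = 31.25): continuation = e^(−0.08)·[0.6295·9.0625 + 0.3705·0.0000] = 5.2665; exercise value = 1.2500 ≤ continuation, so V_u = 5.2665
Node d (S = 20): continuation = e^(−0.08)·[0.6295·0.0000 + 0.3705·0.0000] = 0.0000; exercise value = 0.0000 ≤ continuation, so V_d = 0.0000
Node 0 (S = 25): continuation = e^(−0.08)·[0.6295·5.2665 + 0.3705·0.0000] = 3.0605; exercise value = 0.0000 ≤ continuation, so V_0 = 3.0605

$3.06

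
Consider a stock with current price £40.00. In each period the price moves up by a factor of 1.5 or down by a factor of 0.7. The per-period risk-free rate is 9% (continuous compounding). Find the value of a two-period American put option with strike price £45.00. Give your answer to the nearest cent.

£8.51

Risk-neutral probability p = (e^0.09 − 0.7)/(1.5 − 0.7) = 0.3942/0.8000 = 0.4927
Terminal stock prices: S_uu = 90, S_ud = 42, S_dd = 19.6
Terminal payoffs (K − S): max(-45, 0) = 0, max(3, 0) = 3, max(25.4, 0) = 25.4
Node u (S = 60): continuation = e^(−0.09)·[0.4927·0.0000 + 0.5073·3.0000] = 1.3909; exercise value = 0.0000 ≤ continuation, so V_u = 1.3909
Node d (S = 28): continuation = e^(−0.09)·[0.4927·3.0000 + 0.5073·25.4000] = 13.1269; exercise value = 17.0000 > continuation, so V_d = 17.0000 (exercise)
Node 0 (S = 40): continuation = e^(−0.09)·[0.4927·1.3909 + 0.5073·17.0000] = 8.5079; exercise value = 5.0000 ≤ continuation, so V_0 = 8.5079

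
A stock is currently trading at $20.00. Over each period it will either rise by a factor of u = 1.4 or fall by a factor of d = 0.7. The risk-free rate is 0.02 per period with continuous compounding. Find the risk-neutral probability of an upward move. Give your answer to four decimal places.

Risk-neutral probability p = (e^0.02 − 0.7)/(1.4 − 0.7) = 0.3202/0.7000 = 0.4574

p = 0.4574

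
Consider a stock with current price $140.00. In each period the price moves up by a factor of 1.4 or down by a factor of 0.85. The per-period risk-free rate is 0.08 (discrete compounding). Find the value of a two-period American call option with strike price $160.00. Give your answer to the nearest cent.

Risk-neutral probability p = (1 + 0.08 − 0.85)/(1.4 − 0.85) = 0.2300/0.5500 = 0.4182
Terminal stock prices: S_uu = 274.4, S_ud = 166.6, S_dd = 101.1
Terminal payoffs (S − K): max(114.4, 0) = 114.4, max(6.6, 0) = 6.6, max(-58.85, 0) = 0
Node u (S = 196): continuation = 1/1.08·[0.4182·114.4000 + 0.5818·6.6000] = 47.8519; exercise value = 36.0000 ≤ continuation, so V_u = 47.8519
Node d (S = 119): continuation = 1/1.08·[0.4182·6.6000 + 0.5818·0.0000] = 2.5556; exercise value = 0.0000 ≤ continuation, so V_d = 2.5556
Node 0 (S = 140): continuation = 1/1.08·[0.4182·47.8519 + 0.5818·2.5556] = 19.9052; exercise value = 0.0000 ≤ continuation, so V_0 = 19.9052

$19.91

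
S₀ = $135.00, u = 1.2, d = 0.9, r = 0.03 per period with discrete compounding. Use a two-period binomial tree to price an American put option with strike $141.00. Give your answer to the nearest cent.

$10.73

Risk-neutral probability p = (1 + 0.03 − 0.9)/(1.2 − 0.9) = 0.1300/0.3000 = 0.4333
Terminal stock prices: S_uu = 194.4, S_ud = 145.8, S_dd = 109.4
Terminal payoffs (K − S): max(-53.4, 0) = 0, max(-4.8, 0) = 0, max(31.65, 0) = 31.65
Node u (S = 162): continuation = 1/1.03·[0.4333·0.0000 + 0.5667·0.0000] = 0.0000; exercise value = 0.0000 ≤ continuation, so V_u = 0.0000
Node d (S = 121.5): continuation = 1/1.03·[0.4333·0.0000 + 0.5667·31.6500] = 17.4126; exercise value = 19.5000 > continuation, so V_d = 19.5000 (exercise)
Node 0 (S = 135): continuation = 1/1.03·[0.4333·0.0000 + 0.5667·19.5000] = 10.7282; exercise value = 6.0000 ≤ continuation, so V_0 = 10.7282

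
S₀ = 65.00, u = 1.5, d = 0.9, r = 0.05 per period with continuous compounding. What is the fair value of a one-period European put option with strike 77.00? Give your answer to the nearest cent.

Risk-neutral probability p = (e^0.05 − 0.9)/(1.5 − 0.9) = 0.1513/0.6000 = 0.2521
Terminal stock prices: S_u = 97.5, S_d = 58.5
Terminal payoffs (K − S): max(-20.5, 0) = 0, max(18.5, 0) = 18.5
Node 0 (S = 65): V_0 = e^(−0.05)·[0.2521·0.0000 + 0.7479·18.5000] = 13.1610

13.16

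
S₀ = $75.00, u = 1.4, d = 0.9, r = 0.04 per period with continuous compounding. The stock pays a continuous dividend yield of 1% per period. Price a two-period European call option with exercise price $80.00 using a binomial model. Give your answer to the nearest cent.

$9.37

Per-period risk-free factor R = e^0.04 = 1.0408; dividend-adjusted growth = e^(0.04−0.01) = 1.0305.
Risk-neutral probability p = (1.0305 − 0.9)/(1.4 − 0.9) = 0.1305/0.5000 = 0.2609
Terminal stock prices: S_uu = 147, S_ud = 94.5, S_dd = 60.75
Terminal payoffs (S − K): max(67, 0) = 67, max(14.5, 0) = 14.5, max(-19.25, 0) = 0
Node u (S = 105): V_u = e^(−0.04)·[0.2609·67.0000 + 0.7391·14.5000] = 27.0921
Node d (S = 67.5): V_d = e^(−0.04)·[0.2609·14.5000 + 0.7391·0.0000] = 3.6348
Node 0 (S = 75): V_0 = e^(−0.04)·[0.2609·27.0921 + 0.7391·3.6348] = 9.3725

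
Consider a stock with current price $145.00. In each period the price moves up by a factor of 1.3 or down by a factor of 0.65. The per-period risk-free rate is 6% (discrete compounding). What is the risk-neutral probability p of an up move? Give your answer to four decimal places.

Risk-neutral probability p = (1 + 0.06 − 0.65)/(1.3 − 0.65) = 0.4100/0.6500 = 0.6308

p = 0.6308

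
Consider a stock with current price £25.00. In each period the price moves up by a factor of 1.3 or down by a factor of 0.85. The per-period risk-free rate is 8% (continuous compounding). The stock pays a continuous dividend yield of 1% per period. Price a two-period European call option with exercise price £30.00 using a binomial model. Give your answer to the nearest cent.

Per-period risk-free factor R = e^0.08 = 1.0833; dividend-adjusted growth = e^(0.08−0.01) = 1.0725.
Risk-neutral probability p = (1.0725 − 0.85)/(1.3 − 0.85) = 0.2225/0.4500 = 0.4945
Terminal stock prices: S_uu = 42.25, S_ud = 27.62, S_dd = 18.06
Terminal payoffs (S − K): max(12.25, 0) = 12.25, max(-2.375, 0) = 0, max(-11.94, 0) = 0
Node u (S = 32.5): V_u = e^(−0.08)·[0.4945·12.2500 + 0.5055·0.0000] = 5.5915
Node d (S = 21.25): V_d = e^(−0.08)·[0.4945·0.0000 + 0.5055·0.0000] = 0.0000
Node 0 (S = 25): V_0 = e^(−0.08)·[0.4945·5.5915 + 0.5055·0.0000] = 2.5522

£2.55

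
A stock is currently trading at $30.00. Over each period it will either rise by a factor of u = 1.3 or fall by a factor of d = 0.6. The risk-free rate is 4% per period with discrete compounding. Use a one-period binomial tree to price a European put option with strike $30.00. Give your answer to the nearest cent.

Risk-neutral probability p = (1 + 0.04 − 0.6)/(1.3 − 0.6) = 0.4400/0.7000 = 0.6286
Terminal stock prices: S_u = 39, S_d = 18
Terminal payoffs (K − S): max(-9, 0) = 0, max(12, 0) = 12
Node 0 (S = 30): V_0 = 1/1.04·[0.6286·0.0000 + 0.3714·12.0000] = 4.2857

$4.29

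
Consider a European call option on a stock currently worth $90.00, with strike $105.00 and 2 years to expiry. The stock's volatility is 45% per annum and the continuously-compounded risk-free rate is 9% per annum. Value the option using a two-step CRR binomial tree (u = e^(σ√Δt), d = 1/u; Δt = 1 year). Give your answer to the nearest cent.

CRR parameters: u = e^(σ√Δt) = e^(0.45·√1) = 1.5683, d = 1/u = 0.6376
Per-period rate: rΔt = 0.09·1 = 0.09, so R = e^0.09 = 1.0942
Risk-neutral probability p = (e^0.09 − 0.6376)/(1.5683 − 0.6376) = 0.4565/0.9307 = 0.4905
Terminal stock prices: S_uu = 221.4, S_ud = 90, S_dd = 36.59
Terminal payoffs (S − K): max(116.4, 0) = 116.4, max(-15, 0) = 0, max(-68.41, 0) = 0
Node u (S = 141.1): V_u = e^(−0.09)·[0.4905·116.3643 + 0.5095·0.0000] = 52.1694
Node d (S = 57.39): V_d = e^(−0.09)·[0.4905·0.0000 + 0.5095·0.0000] = 0.0000
Node 0 (S = 90): V_0 = e^(−0.09)·[0.4905·52.1694 + 0.5095·0.0000] = 23.3890

$23.39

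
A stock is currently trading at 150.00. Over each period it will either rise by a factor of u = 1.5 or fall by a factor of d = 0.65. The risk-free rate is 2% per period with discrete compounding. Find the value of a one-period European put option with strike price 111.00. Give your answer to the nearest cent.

7.47

Risk-neutral probability p = (1 + 0.02 − 0.65)/(1.5 − 0.65) = 0.3700/0.8500 = 0.4353
Terminal stock prices: S_u = 225, S_d = 97.5
Terminal payoffs (K − S): max(-114, 0) = 0, max(13.5, 0) = 13.5
Node 0 (S = 150): V_0 = 1/1.02·[0.4353·0.0000 + 0.5647·13.5000] = 7.4740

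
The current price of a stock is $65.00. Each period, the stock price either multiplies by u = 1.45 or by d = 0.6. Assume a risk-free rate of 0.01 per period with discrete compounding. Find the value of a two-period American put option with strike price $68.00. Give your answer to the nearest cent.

Risk-neutral probability p = (1 + 0.01 − 0.6)/(1.45 − 0.6) = 0.4100/0.8500 = 0.4824
Terminal stock prices: S_uu = 136.7, S_ud = 56.55, S_dd = 23.4
Terminal payoffs (K − S): max(-68.66, 0) = 0, max(11.45, 0) = 11.45, max(44.6, 0) = 44.6
Node u (S = 94.25): continuation = 1/1.01·[0.4824·0.0000 + 0.5176·11.4500] = 5.8684; exercise value = 0.0000 ≤ continuation, so V_u = 5.8684
Node d (S = 39): continuation = 1/1.01·[0.4824·11.4500 + 0.5176·44.6000] = 28.3267; exercise value = 29.0000 > continuation, so V_d = 29.0000 (exercise)
Node 0 (S = 65): continuation = 1/1.01·[0.4824·5.8684 + 0.5176·29.0000] = 17.6657; exercise value = 3.0000 ≤ continuation, so V_0 = 17.6657

$17.67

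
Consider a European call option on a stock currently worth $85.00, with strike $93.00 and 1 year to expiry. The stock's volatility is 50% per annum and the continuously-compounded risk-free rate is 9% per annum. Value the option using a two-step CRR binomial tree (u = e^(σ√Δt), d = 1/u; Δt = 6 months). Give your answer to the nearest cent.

$16.46

CRR parameters: u = e^(σ√Δt) = e^(0.5·√0.5) = 1.4241, d = 1/u = 0.7022
Per-period rate: rΔt = 0.09·0.5 = 0.045, so R = e^0.045 = 1.0460
Risk-neutral probability p = (e^0.045 − 0.7022)/(1.4241 − 0.7022) = 0.3438/0.7219 = 0.4763
Terminal stock prices: S_uu = 172.4, S_ud = 85, S_dd = 41.91
Terminal payoffs (S − K): max(79.39, 0) = 79.39, max(-8, 0) = 0, max(-51.09, 0) = 0
Node u (S = 121.1): V_u = e^(−0.045)·[0.4763·79.3898 + 0.5237·0.0000] = 36.1478
Node d (S = 59.69): V_d = e^(−0.045)·[0.4763·0.0000 + 0.5237·0.0000] = 0.0000
Node 0 (S = 85): V_0 = e^(−0.045)·[0.4763·36.1478 + 0.5237·0.0000] = 16.4588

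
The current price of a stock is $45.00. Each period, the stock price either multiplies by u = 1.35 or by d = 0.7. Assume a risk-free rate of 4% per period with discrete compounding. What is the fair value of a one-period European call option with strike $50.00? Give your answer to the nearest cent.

Risk-neutral probability p = (1 + 0.04 − 0.7)/(1.35 − 0.7) = 0.3400/0.6500 = 0.5231
Terminal stock prices: S_u = 60.75, S_d = 31.5
Terminal payoffs (S − K): max(10.75, 0) = 10.75, max(-18.5, 0) = 0
Node 0 (S = 45): V_0 = 1/1.04·[0.5231·10.7500 + 0.4769·0.0000] = 5.4068

$5.41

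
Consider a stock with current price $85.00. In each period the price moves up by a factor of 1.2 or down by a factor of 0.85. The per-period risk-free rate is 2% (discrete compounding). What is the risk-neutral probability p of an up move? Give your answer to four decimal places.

Risk-neutral probability p = (1 + 0.02 − 0.85)/(1.2 − 0.85) = 0.1700/0.3500 = 0.4857

p = 0.4857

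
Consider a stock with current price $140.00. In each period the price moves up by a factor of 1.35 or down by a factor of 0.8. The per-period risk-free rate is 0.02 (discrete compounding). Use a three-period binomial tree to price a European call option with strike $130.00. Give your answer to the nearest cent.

$33.05

Risk-neutral probability p = (1 + 0.02 − 0.8)/(1.35 − 0.8) = 0.2200/0.5500 = 0.4000
Terminal stock prices: S_uuu = 344.5, S_uud = 204.1, S_udd = 121, S_ddd = 71.68
Terminal payoffs (S − K): max(214.5, 0) = 214.5, max(74.12, 0) = 74.12, max(-9.04, 0) = 0, max(-58.32, 0) = 0
Node uu (S = 255.2): V_uu = 1/1.02·[0.4000·214.4525 + 0.6000·74.1200] = 127.6990
Node ud (S = 151.2): V_ud = 1/1.02·[0.4000·74.1200 + 0.6000·0.0000] = 29.0667
Node dd (S = 89.6): V_dd = 1/1.02·[0.4000·0.0000 + 0.6000·0.0000] = 0.0000
Node u (S = 189): V_u = 1/1.02·[0.4000·127.6990 + 0.6000·29.0667] = 67.1761
Node d (S = 112): V_d = 1/1.02·[0.4000·29.0667 + 0.6000·0.0000] = 11.3987
Node 0 (S = 140): V_0 = 1/1.02·[0.4000·67.1761 + 0.6000·11.3987] = 33.0487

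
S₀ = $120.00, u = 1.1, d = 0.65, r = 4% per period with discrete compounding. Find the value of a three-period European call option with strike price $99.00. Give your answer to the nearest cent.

$35.14

Risk-neutral probability p = (1 + 0.04 − 0.65)/(1.1 − 0.65) = 0.3900/0.4500 = 0.8667
Terminal stock prices: S_uuu = 159.7, S_uud = 94.38, S_udd = 55.77, S_ddd = 32.95
Terminal payoffs (S − K): max(60.72, 0) = 60.72, max(-4.62, 0) = 0, max(-43.23, 0) = 0, max(-66.05, 0) = 0
Node uu (S = 145.2): V_uu = 1/1.04·[0.8667·60.7200 + 0.1333·0.0000] = 50.6000
Node ud (S = 85.8): V_ud = 1/1.04·[0.8667·0.0000 + 0.1333·0.0000] = 0.0000
Node dd (S = 50.7): V_dd = 1/1.04·[0.8667·0.0000 + 0.1333·0.0000] = 0.0000
Node u (S = 132): V_u = 1/1.04·[0.8667·50.6000 + 0.1333·0.0000] = 42.1667
Node d (S = 78): V_d = 1/1.04·[0.8667·0.0000 + 0.1333·0.0000] = 0.0000
Node 0 (S = 120): V_0 = 1/1.04·[0.8667·42.1667 + 0.1333·0.0000] = 35.1389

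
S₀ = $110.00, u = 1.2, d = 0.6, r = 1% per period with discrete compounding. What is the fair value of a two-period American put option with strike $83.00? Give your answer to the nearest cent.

Risk-neutral probability p = (1 + 0.01 − 0.6)/(1.2 − 0.6) = 0.4100/0.6000 = 0.6833
Terminal stock prices: S_uu = 158.4, S_ud = 79.2, S_dd = 39.6
Terminal payoffs (K − S): max(-75.4, 0) = 0, max(3.8, 0) = 3.8, max(43.4, 0) = 43.4
Node u (S = 132): continuation = 1/1.01·[0.6833·0.0000 + 0.3167·3.8000] = 1.1914; exercise value = 0.0000 ≤ continuation, so V_u = 1.1914
Node d (S = 66): continuation = 1/1.01·[0.6833·3.8000 + 0.3167·43.4000] = 16.1782; exercise value = 17.0000 > continuation, so V_d = 17.0000 (exercise)
Node 0 (S = 110): continuation = 1/1.01·[0.6833·1.1914 + 0.3167·17.0000] = 6.1361; exercise value = 0.0000 ≤ continuation, so V_0 = 6.1361

$6.14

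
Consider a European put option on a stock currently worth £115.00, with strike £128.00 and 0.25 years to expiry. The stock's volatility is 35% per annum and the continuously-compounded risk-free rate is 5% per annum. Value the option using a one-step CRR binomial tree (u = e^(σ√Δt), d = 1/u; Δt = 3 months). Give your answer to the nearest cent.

£15.78

CRR parameters: u = e^(σ√Δt) = e^(0.35·√0.25) = 1.1912, d = 1/u = 0.8395
Per-period rate: rΔt = 0.05·0.25 = 0.0125, so R = e^0.0125 = 1.0126
Risk-neutral probability p = (e^0.0125 − 0.8395)/(1.1912 − 0.8395) = 0.1731/0.3518 = 0.4921
Terminal stock prices: S_u = 137, S_d = 96.54
Terminal payoffs (K − S): max(-8.993, 0) = 0, max(31.46, 0) = 31.46
Node 0 (S = 115): V_0 = e^(−0.0125)·[0.4921·0.0000 + 0.5079·31.4624] = 15.7807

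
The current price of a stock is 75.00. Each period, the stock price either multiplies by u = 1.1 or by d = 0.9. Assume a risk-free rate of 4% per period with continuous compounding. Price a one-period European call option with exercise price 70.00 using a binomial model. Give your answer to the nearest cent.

Risk-neutral probability p = (e^0.04 − 0.9)/(1.1 − 0.9) = 0.1408/0.2000 = 0.7041
Terminal stock prices: S_u = 82.5, S_d = 67.5
Terminal payoffs (S − K): max(12.5, 0) = 12.5, max(-2.5, 0) = 0
Node 0 (S = 75): V_0 = e^(−0.04)·[0.7041·12.5000 + 0.2959·0.0000] = 8.4556

8.46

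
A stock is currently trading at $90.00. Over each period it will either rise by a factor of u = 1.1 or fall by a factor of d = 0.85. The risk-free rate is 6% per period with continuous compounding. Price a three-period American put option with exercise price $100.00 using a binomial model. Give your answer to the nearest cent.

$10.00

Risk-neutral probability p = (e^0.06 − 0.85)/(1.1 − 0.85) = 0.2118/0.2500 = 0.8473
Terminal stock prices: S_uuu = 119.8, S_uud = 92.57, S_udd = 71.53, S_ddd = 55.27
Terminal payoffs (K − S): max(-19.79, 0) = 0, max(7.435, 0) = 7.435, max(28.47, 0) = 28.47, max(44.73, 0) = 44.73
Node uu (S = 108.9): continuation = e^(−0.06)·[0.8473·0.0000 + 0.1527·7.4350] = 1.0689; exercise value = 0.0000 ≤ continuation, so V_uu = 1.0689
Node ud (S = 84.15): continuation = e^(−0.06)·[0.8473·7.4350 + 0.1527·28.4725] = 10.0265; exercise value = 15.8500 > continuation, so V_ud = 15.8500 (exercise)
Node dd (S = 65.02): continuation = e^(−0.06)·[0.8473·28.4725 + 0.1527·44.7288] = 29.1515; exercise value = 34.9750 > continuation, so V_dd = 34.9750 (exercise)
Node u (S = 99): continuation = e^(−0.06)·[0.8473·1.0689 + 0.1527·15.8500] = 3.1316; exercise value = 1.0000 ≤ continuation, so V_u = 3.1316
Node d (S = 76.5): continuation = e^(−0.06)·[0.8473·15.8500 + 0.1527·34.9750] = 17.6765; exercise value = 23.5000 > continuation, so V_d = 23.5000 (exercise)
Node 0 (S = 90): continuation = e^(−0.06)·[0.8473·3.1316 + 0.1527·23.5000] = 5.8775; exercise value = 10.0000 > continuation, so V_0 = 10.0000 (exercise)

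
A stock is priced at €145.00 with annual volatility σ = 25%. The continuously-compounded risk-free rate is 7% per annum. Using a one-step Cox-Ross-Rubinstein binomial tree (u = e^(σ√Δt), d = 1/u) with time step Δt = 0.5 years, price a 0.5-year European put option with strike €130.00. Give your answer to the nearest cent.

€3.64

CRR parameters: u = e^(σ√Δt) = e^(0.25·√0.5) = 1.1934, d = 1/u = 0.8380
Per-period rate: rΔt = 0.07·0.5 = 0.035, so R = e^0.035 = 1.0356
Risk-neutral probability p = (e^0.035 − 0.8380)/(1.1934 − 0.8380) = 0.1977/0.3554 = 0.5561
Terminal stock prices: S_u = 173, S_d = 121.5
Terminal payoffs (K − S): max(-43.04, 0) = 0, max(8.495, 0) = 8.495
Node 0 (S = 145): V_0 = e^(−0.035)·[0.5561·0.0000 + 0.4439·8.4948] = 3.6408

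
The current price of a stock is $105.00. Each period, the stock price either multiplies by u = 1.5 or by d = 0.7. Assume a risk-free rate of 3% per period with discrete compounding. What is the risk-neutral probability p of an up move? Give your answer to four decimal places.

Risk-neutral probability p = (1 + 0.03 − 0.7)/(1.5 − 0.7) = 0.3300/0.8000 = 0.4125

p = 0.4125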